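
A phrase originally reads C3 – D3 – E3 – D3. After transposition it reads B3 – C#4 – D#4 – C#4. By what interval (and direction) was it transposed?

up a major seventh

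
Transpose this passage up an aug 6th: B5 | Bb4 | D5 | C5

G##6 G#5 B#5 A#5

B5 -> G##6
Bb4 -> G#5
D5 -> B#5
C5 -> A#5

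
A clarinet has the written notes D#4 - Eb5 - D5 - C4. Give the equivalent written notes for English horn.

First find concert pitch: the A clarinet sounds a minor third below written, so D#4 Eb5 D5 C4 sounds B#3 C5 B4 A3.
Then write for English horn: it sounds a perfect fifth below written, so the part must be a perfect fifth above concert.
B#3 → F##4
C5 → G5
B4 → F#5
A3 → E4

F##4 G5 F#5 E4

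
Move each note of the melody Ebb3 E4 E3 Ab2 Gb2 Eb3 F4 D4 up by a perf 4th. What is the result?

Abb3 A4 A3 Db3 Cb3 Ab3 Bb4 G4

Ebb3 → Abb3
E4 → A4
E3 → A3
Ab2 → Db3
Gb2 → Cb3
Eb3 → Ab3
F4 → Bb4
D4 → G4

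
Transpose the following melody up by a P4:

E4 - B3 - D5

A4 E4 G5

E4 up a perfect fourth is A4.
B3: a fourth up reaches E, and 5 semitones makes it E4.
A perfect fourth up from D5 gives G5.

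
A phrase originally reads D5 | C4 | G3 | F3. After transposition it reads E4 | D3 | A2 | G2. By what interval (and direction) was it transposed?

Take the first pair: D5 → E4. D to E spans 7 letter names, so the interval is some kind of seventh.
E4 to D5 is 10 semitones, which makes it a minor seventh; the second version is lower, so the direction is down.
Checking another pair — F3 → G2 — gives the same interval.

down a minor seventh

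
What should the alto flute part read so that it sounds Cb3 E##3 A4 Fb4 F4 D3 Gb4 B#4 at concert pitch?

Fb3 A##3 D5 Bbb4 Bb4 G3 Cb5 E#5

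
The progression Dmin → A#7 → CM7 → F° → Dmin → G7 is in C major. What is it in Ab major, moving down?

Bbmin F#7 AbM7 Db° Bbmin Eb7

C major down to Ab major is a major third; each chord root moves by that interval while the quality stays the same.
Dmin: root D down a major third → Bb, giving Bbmin.
A#7: root A# down a major third → F#, giving F#7.
CM7: root C down a major third → Ab, giving AbM7.
F°: root F down a major third → Db, giving Db°.
Dmin: root D down a major third → Bb, giving Bbmin.
G7: root G down a major third → Eb, giving Eb7.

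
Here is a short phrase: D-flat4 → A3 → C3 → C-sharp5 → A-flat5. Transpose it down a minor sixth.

F3 C#3 E2 E#4 C5

Db4 gives F3
A3 gives C#3
C3 gives E2
C#5 gives E#4
Ab5 gives C5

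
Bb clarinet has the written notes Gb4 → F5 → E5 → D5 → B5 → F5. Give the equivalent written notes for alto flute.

Bbb4 Ab5 G5 F5 D6 Ab5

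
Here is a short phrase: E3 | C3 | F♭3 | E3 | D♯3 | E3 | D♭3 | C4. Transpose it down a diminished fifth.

A#2 F#2 Bb2 A#2 G##2 A#2 G2 F#3

E3 becomes A#2
C3 becomes F#2
Fb3 becomes Bb2
E3 becomes A#2
D#3 becomes G##2
E3 becomes A#2
Db3 becomes G2
C4 becomes F#3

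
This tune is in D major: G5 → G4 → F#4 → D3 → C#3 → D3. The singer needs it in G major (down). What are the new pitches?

C5 C4 B3 G2 F#2 G2

D major to G major down is a perfect fifth, so every note moves down by that interval.
G5 to C5
G4 to C4
F#4 to B3
D3 to G2
C#3 to F#2
D3 to G2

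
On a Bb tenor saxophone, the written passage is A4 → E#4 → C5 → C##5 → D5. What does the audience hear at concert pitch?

The Bb tenor saxophone sounds a major ninth below written, so transpose each written note down a major ninth.
A4 gives G3
E#4 gives D#3
C5 gives Bb3
C##5 gives B#3
D5 gives C4

G3 D#3 Bb3 B#3 C4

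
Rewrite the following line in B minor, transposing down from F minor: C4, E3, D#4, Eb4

F minor to B minor down is a diminished fifth, so every note moves down by that interval.
C4 becomes F#3
E3 becomes A#2
D#4 becomes G##3
Eb4 becomes A3

F#3 A#2 G##3 A3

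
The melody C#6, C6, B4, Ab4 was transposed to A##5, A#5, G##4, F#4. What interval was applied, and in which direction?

From C#6 to A##5 is 3 letter names — a third of some quality.
A##5 to C#6 is 2 semitones, which makes it a diminished third; the second version is lower, so the direction is down.
Checking another pair — Ab4 → F#4 — gives the same interval.

down a diminished third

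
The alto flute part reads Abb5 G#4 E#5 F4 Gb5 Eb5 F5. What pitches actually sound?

Written C4 on the alto flute sounds as G3, a perfect fourth lower; apply that shift to every note.
Abb5 → Ebb5
G#4 → D#4
E#5 → B#4
F4 → C4
Gb5 → Db5
Eb5 → Bb4
F5 → C5

Ebb5 D#4 B#4 C4 Db5 Bb4 C5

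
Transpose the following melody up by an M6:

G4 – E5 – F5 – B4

E5 C#6 D6 G#5

G4 up a major sixth is E5.
A major sixth up from E5 gives C#6.
F5 up a major sixth is D6.
A major sixth up from B4 gives G#5.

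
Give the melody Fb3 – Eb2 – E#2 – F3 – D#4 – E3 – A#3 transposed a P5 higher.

Cb4 Bb2 B#2 C4 A#4 B3 E#4

Fb3: a fifth up reaches C, and 7 semitones makes it Cb4.
Eb2: a fifth up reaches B, and 7 semitones makes it Bb2.
A perfect fifth up from E#2 gives B#2.
A perfect fifth up from F3 gives C4.
D#4: a fifth up reaches A, and 7 semitones makes it A#4.
E3 up a perfect fifth is B3.
A#3: a fifth up reaches E, and 7 semitones makes it E#4.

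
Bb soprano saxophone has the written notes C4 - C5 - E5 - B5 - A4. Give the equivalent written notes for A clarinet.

First find concert pitch: the Bb soprano saxophone sounds a major second below written, so C4 C5 E5 B5 A4 sounds Bb3 Bb4 D5 A5 G4.
Then write for A clarinet: it sounds a minor third below written, so the part must be a minor third above concert.
Bb3 → Db4
Bb4 → Db5
D5 → F5
A5 → C6
G4 → Bb4

Db4 Db5 F5 C6 Bb4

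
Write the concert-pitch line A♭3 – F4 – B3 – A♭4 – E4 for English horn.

Eb4 C5 F#4 Eb5 B4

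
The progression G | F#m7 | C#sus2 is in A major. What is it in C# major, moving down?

A major down to C# major is a minor sixth; each chord root moves by that interval while the quality stays the same.
G: root G down a minor sixth → B, giving B.
F#m7: root F# down a minor sixth → A#, giving A#m7.
C#sus2: root C# down a minor sixth → E#, giving E#sus2.

B A#m7 E#sus2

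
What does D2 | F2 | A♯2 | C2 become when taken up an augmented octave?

D2: an octave up reaches D, and 13 semitones makes it D#3.
F2: an octave up reaches F, and 13 semitones makes it F#3.
A#2 up an augmented octave is A##3.
C2: an octave up reaches C, and 13 semitones makes it C#3.

D#3 F#3 A##3 C#3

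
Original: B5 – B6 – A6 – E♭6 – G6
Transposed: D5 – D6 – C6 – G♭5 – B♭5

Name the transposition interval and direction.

down a major sixth

Take the first pair: B5 → D5. B to D spans 6 letter names, so the interval is some kind of sixth.
D5 to B5 is 9 semitones, which makes it a major sixth; the second version is lower, so the direction is down.
Checking another pair — G6 → Bb5 — gives the same interval.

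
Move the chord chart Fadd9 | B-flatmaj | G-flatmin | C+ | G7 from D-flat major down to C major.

Eadd9 Amaj Fmin B+ F#7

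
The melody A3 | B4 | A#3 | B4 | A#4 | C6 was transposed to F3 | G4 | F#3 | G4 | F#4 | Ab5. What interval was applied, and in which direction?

down a major third

Take the first pair: A3 → F3. A to F spans 3 letter names, so the interval is some kind of third.
F3 to A3 is 4 semitones, which makes it a major third; the second version is lower, so the direction is down.
Checking another pair — C6 → Ab5 — gives the same interval.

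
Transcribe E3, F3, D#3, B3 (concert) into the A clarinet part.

G3 Ab3 F#3 D4

The A clarinet sounds a minor third below written, so the written part must be a minor third above concert — transpose each note up.
E3 becomes G3
F3 becomes Ab3
D#3 becomes F#3
B3 becomes D4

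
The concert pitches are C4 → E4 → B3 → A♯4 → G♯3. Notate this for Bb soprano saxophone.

Written C4 sounds as Bb3 on the Bb soprano saxophone, so concert pitches are written a major second up.
C4 gives D4
E4 gives F#4
B3 gives C#4
A#4 gives B#4
G#3 gives A#3

D4 F#4 C#4 B#4 A#3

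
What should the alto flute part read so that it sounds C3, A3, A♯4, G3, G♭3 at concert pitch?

F3 D4 D#5 C4 Cb4

Written C4 sounds as G3 on the alto flute, so concert pitches are written a perfect fourth up.
C3 → F3
A3 → D4
A#4 → D#5
G3 → C4
Gb3 → Cb4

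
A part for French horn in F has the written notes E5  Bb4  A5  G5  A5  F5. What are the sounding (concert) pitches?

The French horn in F sounds a perfect fifth below written, so transpose each written note down a perfect fifth.
E5 becomes A4
Bb4 becomes Eb4
A5 becomes D5
G5 becomes C5
A5 becomes D5
F5 becomes Bb4

A4 Eb4 D5 C5 D5 Bb4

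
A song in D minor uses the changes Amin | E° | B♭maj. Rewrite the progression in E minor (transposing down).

Bmin F#° Cmaj

D minor down to E minor is a minor seventh; each chord root moves by that interval while the quality stays the same.
Amin: root A down a minor seventh → B, giving Bmin.
E°: root E down a minor seventh → F#, giving F#°.
B♭maj: root B♭ down a minor seventh → C, giving Cmaj.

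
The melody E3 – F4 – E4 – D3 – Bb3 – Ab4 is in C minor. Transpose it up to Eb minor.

G3 Ab4 G4 F3 Db4 Cb5

C minor to Eb minor up is a minor third, so every note moves up by that interval.
E3 → G3
F4 → Ab4
E4 → G4
D3 → F3
Bb3 → Db4
Ab4 → Cb5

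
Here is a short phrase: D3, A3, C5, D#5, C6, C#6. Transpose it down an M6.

D3 gives F2
A3 gives C3
C5 gives Eb4
D#5 gives F#4
C6 gives Eb5
C#6 gives E5

F2 C3 Eb4 F#4 Eb5 E5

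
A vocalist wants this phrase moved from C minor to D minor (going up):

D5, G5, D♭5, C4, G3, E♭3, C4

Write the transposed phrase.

E5 A5 Eb5 D4 A3 F3 D4

C minor to D minor up is a major second, so every note moves up by that interval.
D5 becomes E5
G5 becomes A5
Db5 becomes Eb5
C4 becomes D4
G3 becomes A3
Eb3 becomes F3
C4 becomes D4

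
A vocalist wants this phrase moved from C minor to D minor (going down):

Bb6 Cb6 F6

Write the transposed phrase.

C6 Db5 G5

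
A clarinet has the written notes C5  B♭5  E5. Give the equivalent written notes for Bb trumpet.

First find concert pitch: the A clarinet sounds a minor third below written, so C5 B♭5 E5 sounds A4 G5 C#5.
Then write for Bb trumpet: it sounds a major second below written, so the part must be a major second above concert.
A4 → B4
G5 → A5
C#5 → D#5

B4 A5 D#5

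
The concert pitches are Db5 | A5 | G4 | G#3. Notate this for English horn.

Ab5 E6 D5 D#4

Written C4 sounds as F3 on the English horn, so concert pitches are written a perfect fifth up.
Db5 becomes Ab5
A5 becomes E6
G4 becomes D5
G#3 becomes D#4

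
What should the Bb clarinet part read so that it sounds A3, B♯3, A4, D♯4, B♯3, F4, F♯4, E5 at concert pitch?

The Bb clarinet sounds a major second below written, so the written part must be a major second above concert — transpose each note up.
A3 -> B3
B#3 -> C##4
A4 -> B4
D#4 -> E#4
B#3 -> C##4
F4 -> G4
F#4 -> G#4
E5 -> F#5

B3 C##4 B4 E#4 C##4 G4 G#4 F#5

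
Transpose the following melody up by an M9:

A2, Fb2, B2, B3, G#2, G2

A major ninth up from A2 gives B3.
Fb2 up a major ninth is Gb3.
B2 up a major ninth is C#4.
B3: a ninth up reaches C, and 14 semitones makes it C#5.
G#2: a ninth up reaches A, and 14 semitones makes it A#3.
A major ninth up from G2 gives A3.

B3 Gb3 C#4 C#5 A#3 A3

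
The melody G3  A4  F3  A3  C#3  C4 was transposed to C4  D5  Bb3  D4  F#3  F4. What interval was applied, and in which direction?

Take the first pair: G3 → C4. G to C spans 4 letter names, so the interval is some kind of fourth.
G3 to C4 is 5 semitones, which makes it a perfect fourth; the second version is higher, so the direction is up.
Checking another pair — C4 → F4 — gives the same interval.

up a perfect fourth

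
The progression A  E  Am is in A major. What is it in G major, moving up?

G D Gm

A major up to G major is a minor seventh; each chord root moves by that interval while the quality stays the same.
A: root A up a minor seventh → G, giving G.
E: root E up a minor seventh → D, giving D.
Am: root A up a minor seventh → G, giving Gm.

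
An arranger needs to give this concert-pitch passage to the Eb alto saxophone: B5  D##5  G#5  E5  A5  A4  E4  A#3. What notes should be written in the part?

G#6 B##5 E#6 C#6 F#6 F#5 C#5 F##4

Written C4 sounds as Eb3 on the Eb alto saxophone, so concert pitches are written a major sixth up.
B5 becomes G#6
D##5 becomes B##5
G#5 becomes E#6
E5 becomes C#6
A5 becomes F#6
A4 becomes F#5
E4 becomes C#5
A#3 becomes F##4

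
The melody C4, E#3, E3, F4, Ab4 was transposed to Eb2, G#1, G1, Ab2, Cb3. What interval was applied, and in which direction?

down a major thirteenth

From C4 to Eb2 is 13 letter names — a thirteenth of some quality.
Eb2 to C4 is 21 semitones, which makes it a major thirteenth; the second version is lower, so the direction is down.
Checking another pair — Ab4 → Cb3 — gives the same interval.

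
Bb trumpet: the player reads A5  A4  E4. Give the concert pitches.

Written C4 on the Bb trumpet sounds as Bb3, a major second lower; apply that shift to every note.
A5 → G5
A4 → G4
E4 → D4

G5 G4 D4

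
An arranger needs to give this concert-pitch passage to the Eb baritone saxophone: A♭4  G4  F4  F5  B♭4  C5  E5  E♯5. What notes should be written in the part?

F6 E6 D6 D7 G6 A6 C#7 C##7

Written C4 sounds as Eb2 on the Eb baritone saxophone, so concert pitches are written a major thirteenth up.
Ab4 becomes F6
G4 becomes E6
F4 becomes D6
F5 becomes D7
Bb4 becomes G6
C5 becomes A6
E5 becomes C#7
E#5 becomes C##7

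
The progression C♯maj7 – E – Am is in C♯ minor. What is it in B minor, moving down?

Bmaj7 D Gm

C♯ minor down to B minor is a major second; each chord root moves by that interval while the quality stays the same.
C♯maj7: root C♯ down a major second → B, giving Bmaj7.
E: root E down a major second → D, giving D.
Am: root A down a major second → G, giving Gm.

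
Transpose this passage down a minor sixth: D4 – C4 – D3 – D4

F#3 E3 F#2 F#3

D4 down a minor sixth is F#3.
A minor sixth down from C4 gives E3.
D3: a sixth down reaches F, and 8 semitones makes it F#2.
A minor sixth down from D4 gives F#3.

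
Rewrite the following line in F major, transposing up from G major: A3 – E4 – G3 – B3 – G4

G4 D5 F4 A4 F5

From G up to F is a minor seventh; apply that to each pitch.
A3 becomes G4
E4 becomes D5
G3 becomes F4
B3 becomes A4
G4 becomes F5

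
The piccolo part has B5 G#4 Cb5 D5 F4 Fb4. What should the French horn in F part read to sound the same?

F#7 D#6 Gb6 A6 C6 Cb6

First find concert pitch: the piccolo sounds a perfect octave above written, so B5 G#4 Cb5 D5 F4 Fb4 sounds B6 G#5 Cb6 D6 F5 Fb5.
Then write for French horn in F: it sounds a perfect fifth below written, so the part must be a perfect fifth above concert.
B6 → F#7
G#5 → D#6
Cb6 → Gb6
D6 → A6
F5 → C6
Fb5 → Cb6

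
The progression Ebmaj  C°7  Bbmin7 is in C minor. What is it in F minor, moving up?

C minor up to F minor is a perfect fourth; each chord root moves by that interval while the quality stays the same.
Ebmaj: root Eb up a perfect fourth → Ab, giving Abmaj.
C°7: root C up a perfect fourth → F, giving F°7.
Bbmin7: root Bb up a perfect fourth → Eb, giving Ebmin7.

Abmaj F°7 Ebmin7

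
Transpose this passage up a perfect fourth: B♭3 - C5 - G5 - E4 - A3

Eb4 F5 C6 A4 D4

Bb3 up a perfect fourth is Eb4.
C5: a fourth up reaches F, and 5 semitones makes it F5.
G5: a fourth up reaches C, and 5 semitones makes it C6.
A perfect fourth up from E4 gives A4.
A perfect fourth up from A3 gives D4.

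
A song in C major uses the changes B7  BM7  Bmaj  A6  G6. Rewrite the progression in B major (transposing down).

A#7 A#M7 A#maj G#6 F#6

C major down to B major is a minor second; each chord root moves by that interval while the quality stays the same.
B7: root B down a minor second → A#, giving A#7.
BM7: root B down a minor second → A#, giving A#M7.
Bmaj: root B down a minor second → A#, giving A#maj.
A6: root A down a minor second → G#, giving G#6.
G6: root G down a minor second → F#, giving F#6.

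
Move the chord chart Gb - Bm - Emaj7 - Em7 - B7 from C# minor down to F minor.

Cbb Ebm Abmaj7 Abm7 Eb7

C# minor down to F minor is an augmented fifth; each chord root moves by that interval while the quality stays the same.
Gb: root Gb down an augmented fifth → Cbb, giving Cbb.
Bm: root B down an augmented fifth → Eb, giving Ebm.
Emaj7: root E down an augmented fifth → Ab, giving Abmaj7.
Em7: root E down an augmented fifth → Ab, giving Abm7.
B7: root B down an augmented fifth → Eb, giving Eb7.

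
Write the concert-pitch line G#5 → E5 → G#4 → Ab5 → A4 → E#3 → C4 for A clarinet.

B5 G5 B4 Cb6 C5 G#3 Eb4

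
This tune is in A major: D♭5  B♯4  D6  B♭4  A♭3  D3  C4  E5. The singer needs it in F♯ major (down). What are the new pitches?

A major to F♯ major down is a minor third, so every note moves down by that interval.
Db5 gives Bb4
B#4 gives G##4
D6 gives B5
Bb4 gives G4
Ab3 gives F3
D3 gives B2
C4 gives A3
E5 gives C#5

Bb4 G##4 B5 G4 F3 B2 A3 C#5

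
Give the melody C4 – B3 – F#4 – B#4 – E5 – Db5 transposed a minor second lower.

C4 down a minor second is B3.
B3: a second down reaches A, and 1 semitone makes it A#3.
F#4 down a minor second is E#4.
B#4 down a minor second is A##4.
E5 down a minor second is D#5.
Db5 down a minor second is C5.

B3 A#3 E#4 A##4 D#5 C5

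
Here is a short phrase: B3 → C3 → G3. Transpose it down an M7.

B3 down a major seventh is C3.
A major seventh down from C3 gives Db2.
G3 down a major seventh is Ab2.

C3 Db2 Ab2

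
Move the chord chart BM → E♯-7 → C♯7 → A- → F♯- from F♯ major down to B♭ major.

F♯ major down to B♭ major is an augmented fifth; each chord root moves by that interval while the quality stays the same.
BM: root B down an augmented fifth → Eb, giving EbM.
E♯-7: root E♯ down an augmented fifth → A, giving A-7.
C♯7: root C♯ down an augmented fifth → F, giving F7.
A-: root A down an augmented fifth → Db, giving Db-.
F♯-: root F♯ down an augmented fifth → Bb, giving Bb-.

EbM A-7 F7 Db- Bb-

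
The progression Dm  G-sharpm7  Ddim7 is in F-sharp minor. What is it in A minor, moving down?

F-sharp minor down to A minor is a major sixth; each chord root moves by that interval while the quality stays the same.
Dm: root D down a major sixth → F, giving Fm.
G-sharpm7: root G-sharp down a major sixth → B, giving Bm7.
Ddim7: root D down a major sixth → F, giving Fdim7.

Fm Bm7 Fdim7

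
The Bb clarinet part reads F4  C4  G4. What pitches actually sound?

Eb4 Bb3 F4

The Bb clarinet sounds a major second below written, so transpose each written note down a major second.
F4 becomes Eb4
C4 becomes Bb3
G4 becomes F4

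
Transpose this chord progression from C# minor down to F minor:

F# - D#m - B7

Bb Gm Eb7

C# minor down to F minor is an augmented fifth; each chord root moves by that interval while the quality stays the same.
F#: root F# down an augmented fifth → Bb, giving Bb.
D#m: root D# down an augmented fifth → G, giving Gm.
B7: root B down an augmented fifth → Eb, giving Eb7.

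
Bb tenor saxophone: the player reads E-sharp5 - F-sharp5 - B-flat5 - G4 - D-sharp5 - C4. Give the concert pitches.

D#4 E4 Ab4 F3 C#4 Bb2

Written C4 on the Bb tenor saxophone sounds as Bb2, a major ninth lower; apply that shift to every note.
E#5 -> D#4
F#5 -> E4
Bb5 -> Ab4
G4 -> F3
D#5 -> C#4
C4 -> Bb2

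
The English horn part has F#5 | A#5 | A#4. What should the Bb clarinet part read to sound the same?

C#5 E#5 E#4

First find concert pitch: the English horn sounds a perfect fifth below written, so F#5 A#5 A#4 sounds B4 D#5 D#4.
Then write for Bb clarinet: it sounds a major second below written, so the part must be a major second above concert.
B4 → C#5
D#5 → E#5
D#4 → E#4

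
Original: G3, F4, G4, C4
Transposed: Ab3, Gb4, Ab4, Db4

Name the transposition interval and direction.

up a minor second

Take the first pair: G3 → Ab3. G to A spans 2 letter names, so the interval is some kind of second.
G3 to Ab3 is 1 semitone, which makes it a minor second; the second version is higher, so the direction is up.
Checking another pair — C4 → Db4 — gives the same interval.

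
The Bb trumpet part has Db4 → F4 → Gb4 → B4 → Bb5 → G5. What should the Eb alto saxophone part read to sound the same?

Ab4 C5 Db5 F#5 F6 D6

First find concert pitch: the Bb trumpet sounds a major second below written, so Db4 F4 Gb4 B4 Bb5 G5 sounds Cb4 Eb4 Fb4 A4 Ab5 F5.
Then write for Eb alto saxophone: it sounds a major sixth below written, so the part must be a major sixth above concert.
Cb4 → Ab4
Eb4 → C5
Fb4 → Db5
A4 → F#5
Ab5 → F6
F5 → D6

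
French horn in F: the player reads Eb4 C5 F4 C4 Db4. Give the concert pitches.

Written C4 on the French horn in F sounds as F3, a perfect fifth lower; apply that shift to every note.
Eb4 becomes Ab3
C5 becomes F4
F4 becomes Bb3
C4 becomes F3
Db4 becomes Gb3

Ab3 F4 Bb3 F3 Gb3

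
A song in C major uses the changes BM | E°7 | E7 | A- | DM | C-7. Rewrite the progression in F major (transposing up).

EM A°7 A7 D- GM F-7

C major up to F major is a perfect fourth; each chord root moves by that interval while the quality stays the same.
BM: root B up a perfect fourth → E, giving EM.
E°7: root E up a perfect fourth → A, giving A°7.
E7: root E up a perfect fourth → A, giving A7.
A-: root A up a perfect fourth → D, giving D-.
DM: root D up a perfect fourth → G, giving GM.
C-7: root C up a perfect fourth → F, giving F-7.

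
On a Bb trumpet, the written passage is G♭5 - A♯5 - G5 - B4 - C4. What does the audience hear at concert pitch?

The Bb trumpet sounds a major second below written, so transpose each written note down a major second.
Gb5 to Fb5
A#5 to G#5
G5 to F5
B4 to A4
C4 to Bb3

Fb5 G#5 F5 A4 Bb3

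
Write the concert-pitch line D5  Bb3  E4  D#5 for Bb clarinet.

Written C4 sounds as Bb3 on the Bb clarinet, so concert pitches are written a major second up.
D5 gives E5
Bb3 gives C4
E4 gives F#4
D#5 gives E#5

E5 C4 F#4 E#5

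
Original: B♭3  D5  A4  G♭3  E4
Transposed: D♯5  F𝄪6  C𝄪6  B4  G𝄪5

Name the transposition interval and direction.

up an augmented tenth

From Bb3 to D#5 is 10 letter names — a tenth of some quality.
Bb3 to D#5 is 17 semitones, which makes it an augmented tenth; the second version is higher, so the direction is up.
Checking another pair — E4 → G##5 — gives the same interval.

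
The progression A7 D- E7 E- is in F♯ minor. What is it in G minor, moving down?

Bb7 Eb- F7 F-

F♯ minor down to G minor is a major seventh; each chord root moves by that interval while the quality stays the same.
A7: root A down a major seventh → Bb, giving Bb7.
D-: root D down a major seventh → Eb, giving Eb-.
E7: root E down a major seventh → F, giving F7.
E-: root E down a major seventh → F, giving F-.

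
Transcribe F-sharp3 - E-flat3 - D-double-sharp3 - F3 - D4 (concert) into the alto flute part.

B3 Ab3 G##3 Bb3 G4

Written C4 sounds as G3 on the alto flute, so concert pitches are written a perfect fourth up.
F#3 to B3
Eb3 to Ab3
D##3 to G##3
F3 to Bb3
D4 to G4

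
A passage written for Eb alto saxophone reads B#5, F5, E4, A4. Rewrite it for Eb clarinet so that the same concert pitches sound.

B#4 F4 E3 A3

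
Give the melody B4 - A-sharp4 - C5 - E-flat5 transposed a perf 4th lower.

B4 gives F#4
A#4 gives E#4
C5 gives G4
Eb5 gives Bb4

F#4 E#4 G4 Bb4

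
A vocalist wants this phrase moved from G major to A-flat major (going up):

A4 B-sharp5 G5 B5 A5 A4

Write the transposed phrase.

Bb4 C#6 Ab5 C6 Bb5 Bb4

G major to A-flat major up is a minor second, so every note moves up by that interval.
A4 -> Bb4
B#5 -> C#6
G5 -> Ab5
B5 -> C6
A5 -> Bb5
A4 -> Bb4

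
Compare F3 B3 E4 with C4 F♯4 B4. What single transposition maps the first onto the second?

Take the first pair: F3 → C4. F to C spans 5 letter names, so the interval is some kind of fifth.
F3 to C4 is 7 semitones, which makes it a perfect fifth; the second version is higher, so the direction is up.
Checking another pair — E4 → B4 — gives the same interval.

up a perfect fifth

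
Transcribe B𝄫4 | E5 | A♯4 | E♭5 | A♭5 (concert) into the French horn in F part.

Fb5 B5 E#5 Bb5 Eb6

Written C4 sounds as F3 on the French horn in F, so concert pitches are written a perfect fifth up.
Bbb4 -> Fb5
E5 -> B5
A#4 -> E#5
Eb5 -> Bb5
Ab5 -> Eb6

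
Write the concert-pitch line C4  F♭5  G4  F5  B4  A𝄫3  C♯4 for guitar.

The guitar sounds a perfect octave below written, so the written part must be a perfect octave above concert — transpose each note up.
C4 gives C5
Fb5 gives Fb6
G4 gives G5
F5 gives F6
B4 gives B5
Abb3 gives Abb4
C#4 gives C#5

C5 Fb6 G5 F6 B5 Abb4 C#5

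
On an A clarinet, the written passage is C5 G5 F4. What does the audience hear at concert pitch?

Written C4 on the A clarinet sounds as A3, a minor third lower; apply that shift to every note.
C5 becomes A4
G5 becomes E5
F4 becomes D4

A4 E5 D4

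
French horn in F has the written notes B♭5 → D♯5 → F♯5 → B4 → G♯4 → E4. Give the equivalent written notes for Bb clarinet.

F5 A#4 C#5 F#4 D#4 B3

First find concert pitch: the French horn in F sounds a perfect fifth below written, so B♭5 D♯5 F♯5 B4 G♯4 E4 sounds Eb5 G#4 B4 E4 C#4 A3.
Then write for Bb clarinet: it sounds a major second below written, so the part must be a major second above concert.
Eb5 → F5
G#4 → A#4
B4 → C#5
E4 → F#4
C#4 → D#4
A3 → B3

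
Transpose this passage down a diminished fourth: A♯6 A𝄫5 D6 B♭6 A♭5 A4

A#6: a fourth down reaches E, and 4 semitones makes it E##6.
A diminished fourth down from Abb5 gives Eb5.
D6 down a diminished fourth is A#5.
A diminished fourth down from Bb6 gives F#6.
Ab5: a fourth down reaches E, and 4 semitones makes it E5.
A4: a fourth down reaches E, and 4 semitones makes it E#4.

E##6 Eb5 A#5 F#6 E5 E#4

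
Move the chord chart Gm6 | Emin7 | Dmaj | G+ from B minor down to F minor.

Dbm6 Bbmin7 Abmaj Db+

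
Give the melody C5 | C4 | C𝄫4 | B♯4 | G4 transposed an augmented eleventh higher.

F#6 F#5 Fb5 E##6 C#6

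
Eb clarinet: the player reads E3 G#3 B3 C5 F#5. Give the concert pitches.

Written C4 on the Eb clarinet sounds as Eb4, a minor third higher; apply that shift to every note.
E3 becomes G3
G#3 becomes B3
B3 becomes D4
C5 becomes Eb5
F#5 becomes A5

G3 B3 D4 Eb5 A5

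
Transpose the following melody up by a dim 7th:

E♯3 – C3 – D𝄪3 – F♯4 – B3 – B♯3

D4 Bbb3 C#4 Eb5 Ab4 A4

E#3 gives D4
C3 gives Bbb3
D##3 gives C#4
F#4 gives Eb5
B3 gives Ab4
B#3 gives A4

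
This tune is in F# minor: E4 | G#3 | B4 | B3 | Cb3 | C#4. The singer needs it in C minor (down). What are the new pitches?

Bb3 D3 F4 F3 Gbb2 G3

From F# down to C is an augmented fourth; apply that to each pitch.
E4 to Bb3
G#3 to D3
B4 to F4
B3 to F3
Cb3 to Gbb2
C#4 to G3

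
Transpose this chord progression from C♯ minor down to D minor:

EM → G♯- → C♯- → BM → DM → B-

FM A- D- CM EbM C-

C♯ minor down to D minor is a major seventh; each chord root moves by that interval while the quality stays the same.
EM: root E down a major seventh → F, giving FM.
G♯-: root G♯ down a major seventh → A, giving A-.
C♯-: root C♯ down a major seventh → D, giving D-.
BM: root B down a major seventh → C, giving CM.
DM: root D down a major seventh → Eb, giving EbM.
B-: root B down a major seventh → C, giving C-.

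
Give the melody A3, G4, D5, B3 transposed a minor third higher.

C4 Bb4 F5 D4

A minor third up from A3 gives C4.
G4 up a minor third is Bb4.
D5 up a minor third is F5.
A minor third up from B3 gives D4.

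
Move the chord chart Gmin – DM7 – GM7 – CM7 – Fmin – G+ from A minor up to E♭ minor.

Dbmin AbM7 DbM7 GbM7 Cbmin Db+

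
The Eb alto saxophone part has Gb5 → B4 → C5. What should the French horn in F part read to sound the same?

First find concert pitch: the Eb alto saxophone sounds a major sixth below written, so Gb5 B4 C5 sounds Bbb4 D4 Eb4.
Then write for French horn in F: it sounds a perfect fifth below written, so the part must be a perfect fifth above concert.
Bbb4 → Fb5
D4 → A4
Eb4 → Bb4

Fb5 A4 Bb4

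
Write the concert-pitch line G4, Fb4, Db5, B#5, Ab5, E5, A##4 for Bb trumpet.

A4 Gb4 Eb5 C##6 Bb5 F#5 B##4

Written C4 sounds as Bb3 on the Bb trumpet, so concert pitches are written a major second up.
G4 becomes A4
Fb4 becomes Gb4
Db5 becomes Eb5
B#5 becomes C##6
Ab5 becomes Bb5
E5 becomes F#5
A##4 becomes B##4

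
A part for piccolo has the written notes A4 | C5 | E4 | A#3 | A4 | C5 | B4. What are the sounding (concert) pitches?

A5 C6 E5 A#4 A5 C6 B5

Written C4 on the piccolo sounds as C5, a perfect octave higher; apply that shift to every note.
A4 becomes A5
C5 becomes C6
E4 becomes E5
A#3 becomes A#4
A4 becomes A5
C5 becomes C6
B4 becomes B5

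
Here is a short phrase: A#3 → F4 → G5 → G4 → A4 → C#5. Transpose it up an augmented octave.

A##4 F#5 G#6 G#5 A#5 C##6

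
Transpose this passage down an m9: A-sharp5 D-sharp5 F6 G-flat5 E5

G##4 C##4 E5 F4 D#4

A#5 -> G##4
D#5 -> C##4
F6 -> E5
Gb5 -> F4
E5 -> D#4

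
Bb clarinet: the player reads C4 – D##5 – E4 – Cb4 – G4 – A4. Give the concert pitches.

The Bb clarinet sounds a major second below written, so transpose each written note down a major second.
C4 to Bb3
D##5 to C##5
E4 to D4
Cb4 to Bbb3
G4 to F4
A4 to G4

Bb3 C##5 D4 Bbb3 F4 G4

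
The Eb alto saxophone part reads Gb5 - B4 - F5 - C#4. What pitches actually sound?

The Eb alto saxophone sounds a major sixth below written, so transpose each written note down a major sixth.
Gb5 -> Bbb4
B4 -> D4
F5 -> Ab4
C#4 -> E3

Bbb4 D4 Ab4 E3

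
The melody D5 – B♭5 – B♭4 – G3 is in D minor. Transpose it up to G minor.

D minor to G minor up is a perfect fourth, so every note moves up by that interval.
D5 → G5
Bb5 → Eb6
Bb4 → Eb5
G3 → C4

G5 Eb6 Eb5 C4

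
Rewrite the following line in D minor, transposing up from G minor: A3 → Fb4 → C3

E4 Cb5 G3

G minor to D minor up is a perfect fifth, so every note moves up by that interval.
A3 gives E4
Fb4 gives Cb5
C3 gives G3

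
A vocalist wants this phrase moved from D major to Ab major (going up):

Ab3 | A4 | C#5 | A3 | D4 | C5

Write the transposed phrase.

Ebb4 Eb5 G5 Eb4 Ab4 Gb5

D major to Ab major up is a diminished fifth, so every note moves up by that interval.
Ab3 becomes Ebb4
A4 becomes Eb5
C#5 becomes G5
A3 becomes Eb4
D4 becomes Ab4
C5 becomes Gb5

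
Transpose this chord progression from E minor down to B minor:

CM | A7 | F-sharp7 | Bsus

GM E7 C#7 F#sus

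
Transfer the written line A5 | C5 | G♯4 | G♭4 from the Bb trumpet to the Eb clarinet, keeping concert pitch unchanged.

E5 G4 D#4 Db4

First find concert pitch: the Bb trumpet sounds a major second below written, so A5 C5 G♯4 G♭4 sounds G5 Bb4 F#4 Fb4.
Then write for Eb clarinet: it sounds a minor third above written, so the part must be a minor third below concert.
G5 → E5
Bb4 → G4
F#4 → D#4
Fb4 → Db4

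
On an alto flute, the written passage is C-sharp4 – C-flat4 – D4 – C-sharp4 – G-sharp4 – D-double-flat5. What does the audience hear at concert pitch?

G#3 Gb3 A3 G#3 D#4 Abb4

The alto flute sounds a perfect fourth below written, so transpose each written note down a perfect fourth.
C#4 → G#3
Cb4 → Gb3
D4 → A3
C#4 → G#3
G#4 → D#4
Dbb5 → Abb4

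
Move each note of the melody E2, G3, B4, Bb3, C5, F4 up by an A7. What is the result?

D##3 F##4 A##5 A#4 B#5 E#5

An augmented seventh up from E2 gives D##3.
An augmented seventh up from G3 gives F##4.
B4: a seventh up reaches A, and 12 semitones makes it A##5.
Bb3 up an augmented seventh is A#4.
C5: a seventh up reaches B, and 12 semitones makes it B#5.
An augmented seventh up from F4 gives E#5.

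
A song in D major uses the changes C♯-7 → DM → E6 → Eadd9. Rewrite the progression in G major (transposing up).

F#-7 GM A6 Aadd9

D major up to G major is a perfect fourth; each chord root moves by that interval while the quality stays the same.
C♯-7: root C♯ up a perfect fourth → F#, giving F#-7.
DM: root D up a perfect fourth → G, giving GM.
E6: root E up a perfect fourth → A, giving A6.
Eadd9: root E up a perfect fourth → A, giving Aadd9.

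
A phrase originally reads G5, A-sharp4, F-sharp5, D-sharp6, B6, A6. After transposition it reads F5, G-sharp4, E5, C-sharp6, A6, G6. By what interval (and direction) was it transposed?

Take the first pair: G5 → F5. G to F spans 2 letter names, so the interval is some kind of second.
F5 to G5 is 2 semitones, which makes it a major second; the second version is lower, so the direction is down.
Checking another pair — A6 → G6 — gives the same interval.

down a major second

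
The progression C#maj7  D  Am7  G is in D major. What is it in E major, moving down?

D major down to E major is a minor seventh; each chord root moves by that interval while the quality stays the same.
C#maj7: root C# down a minor seventh → D#, giving D#maj7.
D: root D down a minor seventh → E, giving E.
Am7: root A down a minor seventh → B, giving Bm7.
G: root G down a minor seventh → A, giving A.

D#maj7 E Bm7 A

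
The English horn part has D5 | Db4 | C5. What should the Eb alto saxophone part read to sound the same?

E5 Eb4 D5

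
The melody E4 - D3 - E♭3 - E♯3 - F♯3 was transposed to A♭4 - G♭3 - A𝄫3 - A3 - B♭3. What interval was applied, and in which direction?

From E4 to Ab4 is 4 letter names — a fourth of some quality.
E4 to Ab4 is 4 semitones, which makes it a diminished fourth; the second version is higher, so the direction is up.
Checking another pair — F#3 → Bb3 — gives the same interval.

up a diminished fourth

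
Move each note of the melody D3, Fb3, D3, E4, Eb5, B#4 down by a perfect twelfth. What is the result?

D3: a twelfth down reaches G, and 19 semitones makes it G1.
Fb3 down a perfect twelfth is Bbb1.
D3 down a perfect twelfth is G1.
E4: a twelfth down reaches A, and 19 semitones makes it A2.
Eb5 down a perfect twelfth is Ab3.
B#4: a twelfth down reaches E, and 19 semitones makes it E#3.

G1 Bbb1 G1 A2 Ab3 E#3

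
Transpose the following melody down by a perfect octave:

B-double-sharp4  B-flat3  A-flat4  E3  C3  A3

B##4 to B##3
Bb3 to Bb2
Ab4 to Ab3
E3 to E2
C3 to C2
A3 to A2

B##3 Bb2 Ab3 E2 C2 A2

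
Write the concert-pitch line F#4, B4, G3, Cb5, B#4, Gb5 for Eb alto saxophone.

D#5 G#5 E4 Ab5 G##5 Eb6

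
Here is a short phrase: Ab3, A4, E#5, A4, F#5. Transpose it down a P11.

Eb2 E3 B#3 E3 C#4

Ab3 gives Eb2
A4 gives E3
E#5 gives B#3
A4 gives E3
F#5 gives C#4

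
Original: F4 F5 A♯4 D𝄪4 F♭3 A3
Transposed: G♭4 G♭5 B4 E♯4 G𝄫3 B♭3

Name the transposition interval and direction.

From F4 to Gb4 is 2 letter names — a second of some quality.
F4 to Gb4 is 1 semitone, which makes it a minor second; the second version is higher, so the direction is up.
Checking another pair — A3 → Bb3 — gives the same interval.

up a minor second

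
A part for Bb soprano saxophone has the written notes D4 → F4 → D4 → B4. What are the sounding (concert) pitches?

Written C4 on the Bb soprano saxophone sounds as Bb3, a major second lower; apply that shift to every note.
D4 becomes C4
F4 becomes Eb4
D4 becomes C4
B4 becomes A4

C4 Eb4 C4 A4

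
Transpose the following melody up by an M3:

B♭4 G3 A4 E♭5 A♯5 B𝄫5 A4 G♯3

D5 B3 C#5 G5 C##6 Db6 C#5 B#3

A major third up from Bb4 gives D5.
G3 up a major third is B3.
A4 up a major third is C#5.
Eb5 up a major third is G5.
A major third up from A#5 gives C##6.
A major third up from Bbb5 gives Db6.
A major third up from A4 gives C#5.
A major third up from G#3 gives B#3.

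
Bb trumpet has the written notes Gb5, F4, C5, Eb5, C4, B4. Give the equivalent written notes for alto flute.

Bbb5 Ab4 Eb5 Gb5 Eb4 D5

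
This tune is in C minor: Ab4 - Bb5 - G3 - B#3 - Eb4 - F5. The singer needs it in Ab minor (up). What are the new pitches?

C minor to Ab minor up is a minor sixth, so every note moves up by that interval.
Ab4 -> Fb5
Bb5 -> Gb6
G3 -> Eb4
B#3 -> G#4
Eb4 -> Cb5
F5 -> Db6

Fb5 Gb6 Eb4 G#4 Cb5 Db6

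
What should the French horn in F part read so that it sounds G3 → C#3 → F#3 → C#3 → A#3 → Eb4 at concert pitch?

The French horn in F sounds a perfect fifth below written, so the written part must be a perfect fifth above concert — transpose each note up.
G3 -> D4
C#3 -> G#3
F#3 -> C#4
C#3 -> G#3
A#3 -> E#4
Eb4 -> Bb4

D4 G#3 C#4 G#3 E#4 Bb4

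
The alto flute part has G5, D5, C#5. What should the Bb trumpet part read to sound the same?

E5 B4 A#4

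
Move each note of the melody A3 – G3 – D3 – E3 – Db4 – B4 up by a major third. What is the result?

A3: a third up reaches C, and 4 semitones makes it C#4.
G3 up a major third is B3.
D3 up a major third is F#3.
A major third up from E3 gives G#3.
Db4: a third up reaches F, and 4 semitones makes it F4.
B4: a third up reaches D, and 4 semitones makes it D#5.

C#4 B3 F#3 G#3 F4 D#5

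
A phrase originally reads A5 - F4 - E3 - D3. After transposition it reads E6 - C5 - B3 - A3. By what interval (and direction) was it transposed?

up a perfect fifth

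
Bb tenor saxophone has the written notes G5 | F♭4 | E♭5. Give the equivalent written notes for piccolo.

F3 Ebb2 Db3

First find concert pitch: the Bb tenor saxophone sounds a major ninth below written, so G5 F♭4 E♭5 sounds F4 Ebb3 Db4.
Then write for piccolo: it sounds a perfect octave above written, so the part must be a perfect octave below concert.
F4 → F3
Ebb3 → Ebb2
Db4 → Db3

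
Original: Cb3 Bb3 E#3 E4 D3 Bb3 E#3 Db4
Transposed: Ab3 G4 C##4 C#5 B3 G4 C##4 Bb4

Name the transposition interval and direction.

From Cb3 to Ab3 is 6 letter names — a sixth of some quality.
Cb3 to Ab3 is 9 semitones, which makes it a major sixth; the second version is higher, so the direction is up.
Checking another pair — Db4 → Bb4 — gives the same interval.

up a major sixth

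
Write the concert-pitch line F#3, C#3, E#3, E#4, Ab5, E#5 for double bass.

F#4 C#4 E#4 E#5 Ab6 E#6

Written C4 sounds as C3 on the double bass, so concert pitches are written a perfect octave up.
F#3 becomes F#4
C#3 becomes C#4
E#3 becomes E#4
E#4 becomes E#5
Ab5 becomes Ab6
E#5 becomes E#6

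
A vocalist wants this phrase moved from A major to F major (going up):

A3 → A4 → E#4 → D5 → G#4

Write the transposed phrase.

From A up to F is a minor sixth; apply that to each pitch.
A3 becomes F4
A4 becomes F5
E#4 becomes C#5
D5 becomes Bb5
G#4 becomes E5

F4 F5 C#5 Bb5 E5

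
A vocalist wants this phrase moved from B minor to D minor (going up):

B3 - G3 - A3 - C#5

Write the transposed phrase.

B minor to D minor up is a minor third, so every note moves up by that interval.
B3 → D4
G3 → Bb3
A3 → C4
C#5 → E5

D4 Bb3 C4 E5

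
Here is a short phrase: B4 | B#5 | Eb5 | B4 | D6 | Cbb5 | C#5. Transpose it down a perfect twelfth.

E3 E#4 Ab3 E3 G4 Fbb3 F#3

B4 becomes E3
B#5 becomes E#4
Eb5 becomes Ab3
B4 becomes E3
D6 becomes G4
Cbb5 becomes Fbb3
C#5 becomes F#3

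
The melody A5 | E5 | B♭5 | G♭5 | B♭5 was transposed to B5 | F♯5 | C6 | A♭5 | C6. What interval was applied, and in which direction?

From A5 to B5 is 2 letter names — a second of some quality.
A5 to B5 is 2 semitones, which makes it a major second; the second version is higher, so the direction is up.
Checking another pair — Bb5 → C6 — gives the same interval.

up a major second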